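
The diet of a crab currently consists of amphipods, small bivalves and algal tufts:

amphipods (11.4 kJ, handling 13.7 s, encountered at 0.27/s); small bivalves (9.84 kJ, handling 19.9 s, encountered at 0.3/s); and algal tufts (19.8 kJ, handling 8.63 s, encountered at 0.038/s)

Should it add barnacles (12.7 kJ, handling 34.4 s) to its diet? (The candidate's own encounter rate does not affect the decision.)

Current rate: (0.27×11.4 + 0.3×9.84 + 0.038×19.8)/(1 + 0.27×13.7 + 0.3×19.9 + 0.038×8.63) = 0.6168 kJ/s.
barnacles: E/h = 12.7/34.4 = 0.3692 kJ/s.
Since 0.3692 < R, time spent handling barnacles is better spent searching.

No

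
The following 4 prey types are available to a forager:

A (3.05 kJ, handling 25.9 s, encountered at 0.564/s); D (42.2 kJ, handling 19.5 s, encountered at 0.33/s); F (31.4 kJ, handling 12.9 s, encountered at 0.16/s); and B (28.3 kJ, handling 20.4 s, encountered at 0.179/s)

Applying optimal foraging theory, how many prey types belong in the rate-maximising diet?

2

Profitabilities (E/h, kJ/s): F 2.43, D 2.16, B 1.39, A 0.118. Add prey in this order while the next type's profitability exceeds the intake rate on those already taken.
Rate on top 1: 1.64. D: 2.16 > 1.64 → include.
Rate on top 2: 1.995. B: 1.39 < 1.995 → exclude; stop.
Optimal diet: F, D — 2 of 4 types.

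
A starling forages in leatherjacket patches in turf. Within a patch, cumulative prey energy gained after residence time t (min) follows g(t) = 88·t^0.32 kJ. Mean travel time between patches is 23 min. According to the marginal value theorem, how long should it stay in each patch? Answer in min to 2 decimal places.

By the marginal value theorem, leave when the instantaneous gain rate g'(t) equals the habitat-wide average g(t)/(T + t).
g'(t) = 0.32·88·t^-0.68. Setting 0.32·88·t^-0.68 = 88·t^0.32/(23+t) gives 0.32(23+t) = t, so 0.68·t = 0.32×23.
t* = 0.32×23/0.68 = 10.82 min.

10.82 min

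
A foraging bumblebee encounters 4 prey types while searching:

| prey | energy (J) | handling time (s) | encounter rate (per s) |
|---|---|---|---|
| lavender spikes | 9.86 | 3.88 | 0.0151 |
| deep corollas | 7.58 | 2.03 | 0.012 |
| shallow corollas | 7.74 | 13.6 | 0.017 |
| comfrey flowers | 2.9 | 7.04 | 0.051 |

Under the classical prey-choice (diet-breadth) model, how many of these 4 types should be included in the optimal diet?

4

Profitabilities (E/h, J/s): deep corollas 3.73, lavender spikes 2.54, shallow corollas 0.569, comfrey flowers 0.412. Add prey in this order while the next type's profitability exceeds the intake rate on those already taken.
Rate on top 1: 0.0888. lavender spikes: 2.54 > 0.0888 → include.
Rate on top 2: 0.2215. shallow corollas: 0.569 > 0.2215 → include.
Rate on top 3: 0.2826. comfrey flowers: 0.412 > 0.2826 → include.
Optimal diet: deep corollas, lavender spikes, shallow corollas, comfrey flowers — 4 of 4 types.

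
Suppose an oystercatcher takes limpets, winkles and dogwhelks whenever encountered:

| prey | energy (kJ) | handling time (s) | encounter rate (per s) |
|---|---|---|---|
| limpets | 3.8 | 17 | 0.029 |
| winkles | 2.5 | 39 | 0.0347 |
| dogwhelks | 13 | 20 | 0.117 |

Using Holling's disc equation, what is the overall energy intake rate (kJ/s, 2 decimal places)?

0.33 kJ/s

R = (0.029×3.8 + 0.0347×2.5 + 0.117×13) / (1 + 0.029×17 + 0.0347×39 + 0.117×20) = 1.718/5.186 = 0.3312 kJ/s.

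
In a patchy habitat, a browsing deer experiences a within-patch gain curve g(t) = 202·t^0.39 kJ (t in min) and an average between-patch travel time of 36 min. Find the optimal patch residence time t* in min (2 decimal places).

By the marginal value theorem, leave when the instantaneous gain rate g'(t) equals the habitat-wide average g(t)/(T + t).
g'(t) = 0.39·202·t^-0.61. Setting 0.39·202·t^-0.61 = 202·t^0.39/(36+t) gives 0.39(36+t) = t, so 0.61·t = 0.39×36.
t* = 0.39×36/0.61 = 23.02 min.

23.02 min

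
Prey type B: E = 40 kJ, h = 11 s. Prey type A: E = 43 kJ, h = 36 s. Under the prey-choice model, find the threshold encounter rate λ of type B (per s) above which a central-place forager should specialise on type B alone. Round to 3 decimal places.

0.044 per s

Drop type A once their profitability E₂/h₂ falls below the rate achievable on type B alone: E₂/h₂ = λE₁/(1 + λh₁).
Solve for λ: λE₁h₂ = E₂(1 + λh₁) → λ(E₁h₂ − E₂h₁) = E₂ → λ = E₂/(E₁h₂ − E₂h₁).
λ = 43/(40×36 − 43×11) = 43/967 = 0.04447 per s.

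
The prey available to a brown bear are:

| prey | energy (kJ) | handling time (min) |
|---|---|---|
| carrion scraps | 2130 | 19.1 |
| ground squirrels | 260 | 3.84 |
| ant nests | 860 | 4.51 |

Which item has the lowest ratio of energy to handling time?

ground squirrels

In descending order of E/h:
ant nests: 860/4.51 = 191 kJ/min
carrion scraps: 2130/19.1 = 112 kJ/min
ground squirrels: 260/3.84 = 67.7 kJ/min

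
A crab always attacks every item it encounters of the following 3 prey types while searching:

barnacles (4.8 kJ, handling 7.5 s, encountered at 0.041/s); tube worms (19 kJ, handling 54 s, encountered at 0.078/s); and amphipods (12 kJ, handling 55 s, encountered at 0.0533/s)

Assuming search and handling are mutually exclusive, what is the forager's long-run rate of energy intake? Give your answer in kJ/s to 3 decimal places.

0.274 kJ/s

R = (0.041×4.8 + 0.078×19 + 0.0533×12) / (1 + 0.041×7.5 + 0.078×54 + 0.0533×55) = 2.318/8.451 = 0.2743 kJ/s.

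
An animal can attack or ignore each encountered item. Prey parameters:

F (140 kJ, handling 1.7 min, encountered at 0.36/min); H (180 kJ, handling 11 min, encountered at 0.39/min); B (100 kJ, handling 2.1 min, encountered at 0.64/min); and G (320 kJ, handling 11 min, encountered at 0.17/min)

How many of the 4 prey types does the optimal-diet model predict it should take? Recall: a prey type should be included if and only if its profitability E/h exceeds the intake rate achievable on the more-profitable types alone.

Rank by E/h (kJ/min): F 82.4, B 47.6, G 29.1, H 16.4. Include each in turn until the next type's E/h falls below the running intake rate.
Rate on top 1: 31.27. B: 47.6 > 31.27 → include.
Rate on top 2: 38.7. G: 29.1 < 38.7 → exclude; stop.
Optimal diet: F, B — 2 of 4 types.

2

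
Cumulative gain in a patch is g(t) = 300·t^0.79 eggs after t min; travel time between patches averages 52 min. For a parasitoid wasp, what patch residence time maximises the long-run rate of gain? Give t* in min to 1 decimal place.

195.6 min

By the marginal value theorem, leave when the instantaneous gain rate g'(t) equals the habitat-wide average g(t)/(T + t).
g'(t) = 0.79·300·t^-0.21. Setting 0.79·300·t^-0.21 = 300·t^0.79/(52+t) gives 0.79(52+t) = t, so 0.21·t = 0.79×52.
t* = 0.79×52/0.21 = 195.6 min.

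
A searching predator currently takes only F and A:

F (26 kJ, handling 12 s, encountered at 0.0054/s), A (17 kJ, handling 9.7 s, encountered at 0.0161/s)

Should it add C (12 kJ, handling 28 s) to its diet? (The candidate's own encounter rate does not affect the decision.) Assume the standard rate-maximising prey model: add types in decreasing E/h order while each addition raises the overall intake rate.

Current rate: (0.0054×26 + 0.0161×17)/(1 + 0.0054×12 + 0.0161×9.7) = 0.3392 kJ/s.
C: E/h = 12/28 = 0.4286 kJ/s.
0.4286 > 0.3392, so adding C raises the average — include it.

Yes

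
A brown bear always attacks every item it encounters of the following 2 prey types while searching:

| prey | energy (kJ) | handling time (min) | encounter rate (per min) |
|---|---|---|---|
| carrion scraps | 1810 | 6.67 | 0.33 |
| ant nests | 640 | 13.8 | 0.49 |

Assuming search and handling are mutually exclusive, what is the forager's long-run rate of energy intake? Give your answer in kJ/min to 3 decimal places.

R = Σλ_iE_i / (1 + Σλ_ih_i)
Numerator: 0.33×1810 + 0.49×640 = 910.9
Denominator: 1 + 0.33×6.67 + 0.49×13.8 = 9.963
R = 910.9/9.963 = 91.43 kJ/min

91.427 kJ/min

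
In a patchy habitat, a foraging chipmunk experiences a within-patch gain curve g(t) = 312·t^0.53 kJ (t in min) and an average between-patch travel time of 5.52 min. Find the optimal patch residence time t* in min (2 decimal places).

6.22 min

By the marginal value theorem, leave when the instantaneous gain rate g'(t) equals the habitat-wide average g(t)/(T + t).
g'(t) = 0.53·312·t^-0.47. Setting 0.53·312·t^-0.47 = 312·t^0.53/(5.52+t) gives 0.53(5.52+t) = t, so 0.47·t = 0.53×5.52.
t* = 0.53×5.52/0.47 = 6.225 min.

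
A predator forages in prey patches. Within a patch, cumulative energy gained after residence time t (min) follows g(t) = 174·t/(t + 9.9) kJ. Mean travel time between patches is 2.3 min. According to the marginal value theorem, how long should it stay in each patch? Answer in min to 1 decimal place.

By the marginal value theorem, leave when the instantaneous gain rate g'(t) equals the habitat-wide average g(t)/(T + t).
g'(t) = 174·9.9/(t + 9.9)². Setting 174·9.9/(t+9.9)² = 174t/[(t+9.9)(2.3+t)] gives 9.9(2.3+t) = t(t+9.9), so t² = 9.9×2.3 = 22.77.
t* = √22.77 = 4.772 min.

4.8 min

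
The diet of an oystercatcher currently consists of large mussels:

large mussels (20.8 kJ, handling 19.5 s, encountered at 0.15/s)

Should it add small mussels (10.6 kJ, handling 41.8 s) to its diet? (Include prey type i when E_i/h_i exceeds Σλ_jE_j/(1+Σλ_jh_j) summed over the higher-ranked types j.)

Intake rate on the current diet: R = (0.15×20.8) / (1 + 0.15×19.5) = 3.12/3.925 = 0.7949 kJ/s.
Profitability of small mussels: 10.6/41.8 = 0.2536 kJ/s.
Since 0.2536 < R, time spent handling small mussels is better spent searching.

No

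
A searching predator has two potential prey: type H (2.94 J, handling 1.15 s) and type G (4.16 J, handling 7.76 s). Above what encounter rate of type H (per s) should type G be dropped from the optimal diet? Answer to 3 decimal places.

0.231 per s

At the threshold, the rate on type H alone equals the profitability of type G: λ·2.94/(1 + λ·1.15) = 4.16/7.76 = 0.5361.
Rearranging, λ(2.94 − 0.5361×1.15) = 0.5361, so λ = 0.5361/2.324 = 0.2307 per s.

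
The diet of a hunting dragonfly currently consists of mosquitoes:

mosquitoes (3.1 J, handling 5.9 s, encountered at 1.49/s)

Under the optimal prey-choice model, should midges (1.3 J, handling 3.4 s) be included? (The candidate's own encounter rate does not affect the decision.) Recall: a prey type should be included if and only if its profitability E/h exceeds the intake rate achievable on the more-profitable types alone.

Intake rate on the current diet: R = (1.49×3.1) / (1 + 1.49×5.9) = 4.619/9.791 = 0.4718 J/s.
midges: E/h = 1.3/3.4 = 0.3824 J/s.
0.3824 < 0.4718, so adding midges would lower the average — exclude it.

No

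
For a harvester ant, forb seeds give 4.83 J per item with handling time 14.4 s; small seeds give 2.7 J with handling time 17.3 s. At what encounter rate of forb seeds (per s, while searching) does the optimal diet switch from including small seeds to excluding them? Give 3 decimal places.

0.060 per s

At the threshold, the rate on forb seeds alone equals the profitability of small seeds: λ·4.83/(1 + λ·14.4) = 2.7/17.3 = 0.1561.
Rearranging, λ(4.83 − 0.1561×14.4) = 0.1561, so λ = 0.1561/2.583 = 0.06043 per s.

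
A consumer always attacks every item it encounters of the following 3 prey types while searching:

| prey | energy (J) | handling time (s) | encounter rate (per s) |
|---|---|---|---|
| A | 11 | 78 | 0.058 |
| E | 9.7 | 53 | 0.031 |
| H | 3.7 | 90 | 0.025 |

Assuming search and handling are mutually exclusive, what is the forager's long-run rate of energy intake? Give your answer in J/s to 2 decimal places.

R = Σλ_iE_i / (1 + Σλ_ih_i)
Numerator: 0.058×11 + 0.031×9.7 + 0.025×3.7 = 1.031
Denominator: 1 + 0.058×78 + 0.031×53 + 0.025×90 = 9.417
R = 1.031/9.417 = 0.1095 J/s

0.11 J/s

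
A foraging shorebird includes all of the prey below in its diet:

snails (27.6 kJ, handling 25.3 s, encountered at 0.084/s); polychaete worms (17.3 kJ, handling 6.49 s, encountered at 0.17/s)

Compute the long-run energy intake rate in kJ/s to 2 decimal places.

1.24 kJ/s

R = Σλ_iE_i / (1 + Σλ_ih_i)
Numerator: 0.084×27.6 + 0.17×17.3 = 5.259
Denominator: 1 + 0.084×25.3 + 0.17×6.49 = 4.229
R = 5.259/4.229 = 1.244 kJ/s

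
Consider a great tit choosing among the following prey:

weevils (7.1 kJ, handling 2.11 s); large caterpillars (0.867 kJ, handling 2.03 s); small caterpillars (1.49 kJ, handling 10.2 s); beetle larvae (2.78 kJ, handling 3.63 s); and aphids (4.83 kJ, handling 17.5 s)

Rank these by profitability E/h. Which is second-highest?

In descending order of E/h:
weevils: 7.1/2.11 = 3.36 kJ/s
beetle larvae: 2.78/3.63 = 0.766 kJ/s
large caterpillars: 0.867/2.03 = 0.427 kJ/s
aphids: 4.83/17.5 = 0.276 kJ/s
small caterpillars: 1.49/10.2 = 0.146 kJ/s

beetle larvae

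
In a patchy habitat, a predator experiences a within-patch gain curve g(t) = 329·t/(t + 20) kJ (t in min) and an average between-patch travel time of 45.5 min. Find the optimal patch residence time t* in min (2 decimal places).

Maximise g(t)/(T+t): set derivative to zero → g'(t)(T+t) = g(t).
g'(t) = 329·20/(t + 20)². Setting 329·20/(t+20)² = 329t/[(t+20)(45.5+t)] gives 20(45.5+t) = t(t+20), so t² = 20×45.5 = 910.
t* = √910 = 30.17 min.

30.17 min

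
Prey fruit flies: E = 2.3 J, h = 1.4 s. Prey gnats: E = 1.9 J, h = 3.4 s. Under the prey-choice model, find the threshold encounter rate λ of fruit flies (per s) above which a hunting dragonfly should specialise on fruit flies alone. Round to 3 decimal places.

The zero-one rule: include gnats iff E₂/h₂ > λE₁/(1+λh₁). Equality gives the switch point.
λE₁h₂ = E₂ + λE₂h₁ ⇒ λ = E₂/(E₁h₂ − E₂h₁) = 1.9/(7.82 − 2.66) = 0.3682 per s.

0.368 per s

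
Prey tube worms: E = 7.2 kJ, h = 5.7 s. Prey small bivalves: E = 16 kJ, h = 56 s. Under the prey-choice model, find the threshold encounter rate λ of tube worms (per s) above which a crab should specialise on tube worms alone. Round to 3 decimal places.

0.051 per s

The zero-one rule: include small bivalves iff E₂/h₂ > λE₁/(1+λh₁). Equality gives the switch point.
λE₁h₂ = E₂ + λE₂h₁ ⇒ λ = E₂/(E₁h₂ − E₂h₁) = 16/(403.2 − 91.2) = 0.05128 per s.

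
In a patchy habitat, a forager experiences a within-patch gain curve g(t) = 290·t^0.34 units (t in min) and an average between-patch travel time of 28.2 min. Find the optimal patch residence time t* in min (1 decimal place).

Maximise g(t)/(T+t): set derivative to zero → g'(t)(T+t) = g(t).
g'(t) = 0.34·290·t^-0.66. Setting 0.34·290·t^-0.66 = 290·t^0.34/(28.2+t) gives 0.34(28.2+t) = t, so 0.66·t = 0.34×28.2.
t* = 0.34×28.2/0.66 = 14.53 min.

14.5 min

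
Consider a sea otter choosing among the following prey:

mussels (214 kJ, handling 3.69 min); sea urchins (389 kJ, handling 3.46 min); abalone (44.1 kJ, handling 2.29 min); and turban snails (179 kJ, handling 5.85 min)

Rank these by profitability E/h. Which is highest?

Profitability E/h (kJ/min): mussels = 214/3.69 = 58, sea urchins = 389/3.46 = 112, abalone = 44.1/2.29 = 19.3, turban snails = 179/5.85 = 30.6.
Ranked: sea urchins > mussels > turban snails > abalone.

sea urchins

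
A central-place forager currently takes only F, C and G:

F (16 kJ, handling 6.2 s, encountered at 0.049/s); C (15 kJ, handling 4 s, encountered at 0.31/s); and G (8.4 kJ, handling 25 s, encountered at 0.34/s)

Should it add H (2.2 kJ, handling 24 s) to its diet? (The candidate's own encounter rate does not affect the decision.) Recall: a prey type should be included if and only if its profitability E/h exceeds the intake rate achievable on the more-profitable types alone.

Current rate: (0.049×16 + 0.31×15 + 0.34×8.4)/(1 + 0.049×6.2 + 0.31×4 + 0.34×25) = 0.7506 kJ/s.
H: E/h = 2.2/24 = 0.09167 kJ/s.
Since 0.09167 < R, time spent handling H is better spent searching.

No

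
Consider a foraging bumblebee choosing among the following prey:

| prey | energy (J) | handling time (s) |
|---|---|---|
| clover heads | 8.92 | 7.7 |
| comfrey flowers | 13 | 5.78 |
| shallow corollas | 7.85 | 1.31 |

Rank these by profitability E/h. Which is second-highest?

comfrey flowers

In descending order of E/h:
shallow corollas: 7.85/1.31 = 5.99 J/s
comfrey flowers: 13/5.78 = 2.25 J/s
clover heads: 8.92/7.7 = 1.16 J/s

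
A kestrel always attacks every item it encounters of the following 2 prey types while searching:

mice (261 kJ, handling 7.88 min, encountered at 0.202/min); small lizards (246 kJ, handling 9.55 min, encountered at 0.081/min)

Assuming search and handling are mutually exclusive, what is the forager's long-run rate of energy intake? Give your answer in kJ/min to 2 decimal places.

21.59 kJ/min

R = (0.202×261 + 0.081×246) / (1 + 0.202×7.88 + 0.081×9.55) = 72.65/3.365 = 21.59 kJ/min.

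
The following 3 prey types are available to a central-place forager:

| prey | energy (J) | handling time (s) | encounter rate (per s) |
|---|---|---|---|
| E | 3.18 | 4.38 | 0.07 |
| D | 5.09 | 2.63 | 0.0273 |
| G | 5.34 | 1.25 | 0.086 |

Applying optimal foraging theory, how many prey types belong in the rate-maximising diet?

3

Profitabilities (E/h, J/s): G 4.27, D 1.94, E 0.726. Add prey in this order while the next type's profitability exceeds the intake rate on those already taken.
Rate on top 1: 0.4147. D: 1.94 > 0.4147 → include.
Rate on top 2: 0.5072. E: 0.726 > 0.5072 → include.
Optimal diet: G, D, E — 3 of 3 types.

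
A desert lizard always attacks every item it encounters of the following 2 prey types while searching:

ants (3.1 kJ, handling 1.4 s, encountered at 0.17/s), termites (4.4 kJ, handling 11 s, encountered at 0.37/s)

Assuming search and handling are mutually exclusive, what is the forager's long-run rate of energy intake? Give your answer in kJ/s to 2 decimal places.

R = (0.17×3.1 + 0.37×4.4) / (1 + 0.17×1.4 + 0.37×11) = 2.155/5.308 = 0.406 kJ/s.

0.41 kJ/s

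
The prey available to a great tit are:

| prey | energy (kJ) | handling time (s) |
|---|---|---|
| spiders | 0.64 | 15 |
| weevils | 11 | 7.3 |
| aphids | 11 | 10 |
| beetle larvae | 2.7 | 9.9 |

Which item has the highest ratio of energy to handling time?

weevils

In descending order of E/h:
weevils: 11/7.3 = 1.51 kJ/s
aphids: 11/10 = 1.1 kJ/s
beetle larvae: 2.7/9.9 = 0.273 kJ/s
spiders: 0.64/15 = 0.0427 kJ/s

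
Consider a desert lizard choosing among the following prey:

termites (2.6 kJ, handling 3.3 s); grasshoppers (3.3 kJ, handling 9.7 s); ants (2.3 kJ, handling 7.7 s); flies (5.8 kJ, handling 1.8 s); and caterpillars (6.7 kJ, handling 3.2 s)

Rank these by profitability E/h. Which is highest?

In descending order of E/h:
flies: 5.8/1.8 = 3.22 kJ/s
caterpillars: 6.7/3.2 = 2.09 kJ/s
termites: 2.6/3.3 = 0.788 kJ/s
grasshoppers: 3.3/9.7 = 0.34 kJ/s
ants: 2.3/7.7 = 0.299 kJ/s

flies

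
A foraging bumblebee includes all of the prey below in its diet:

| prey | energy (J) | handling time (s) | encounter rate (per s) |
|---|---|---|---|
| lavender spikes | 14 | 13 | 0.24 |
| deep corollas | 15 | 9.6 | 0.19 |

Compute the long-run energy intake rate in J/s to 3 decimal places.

Energy encountered per unit search time: 0.24×14 + 0.19×15 = 6.21 J/s.
Handling time per unit search time: 0.24×13 + 0.19×9.6 = 4.944.
Rate = 6.21/(1 + 4.944) = 1.045 J/s.

1.045 J/s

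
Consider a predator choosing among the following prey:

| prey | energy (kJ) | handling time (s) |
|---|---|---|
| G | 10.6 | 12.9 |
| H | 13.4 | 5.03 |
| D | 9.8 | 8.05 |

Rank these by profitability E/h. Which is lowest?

Profitability E/h (kJ/s): G = 10.6/12.9 = 0.822, H = 13.4/5.03 = 2.66, D = 9.8/8.05 = 1.22.
Ranked: H > D > G.

G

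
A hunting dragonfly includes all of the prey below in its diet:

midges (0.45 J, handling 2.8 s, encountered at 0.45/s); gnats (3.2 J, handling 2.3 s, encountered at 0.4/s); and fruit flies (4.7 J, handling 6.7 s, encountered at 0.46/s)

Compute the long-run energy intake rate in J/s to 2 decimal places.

0.58 J/s

R = Σλ_iE_i / (1 + Σλ_ih_i)
Numerator: 0.45×0.45 + 0.4×3.2 + 0.46×4.7 = 3.645
Denominator: 1 + 0.45×2.8 + 0.4×2.3 + 0.46×6.7 = 6.262
R = 3.645/6.262 = 0.582 J/s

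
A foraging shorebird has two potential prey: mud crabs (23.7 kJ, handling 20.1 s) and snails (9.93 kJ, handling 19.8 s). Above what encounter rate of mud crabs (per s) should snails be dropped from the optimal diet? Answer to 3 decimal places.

0.037 per s

Drop snails once their profitability E₂/h₂ falls below the rate achievable on mud crabs alone: E₂/h₂ = λE₁/(1 + λh₁).
Solve for λ: λE₁h₂ = E₂(1 + λh₁) → λ(E₁h₂ − E₂h₁) = E₂ → λ = E₂/(E₁h₂ − E₂h₁).
λ = 9.93/(23.7×19.8 − 9.93×20.1) = 9.93/269.7 = 0.03682 per s.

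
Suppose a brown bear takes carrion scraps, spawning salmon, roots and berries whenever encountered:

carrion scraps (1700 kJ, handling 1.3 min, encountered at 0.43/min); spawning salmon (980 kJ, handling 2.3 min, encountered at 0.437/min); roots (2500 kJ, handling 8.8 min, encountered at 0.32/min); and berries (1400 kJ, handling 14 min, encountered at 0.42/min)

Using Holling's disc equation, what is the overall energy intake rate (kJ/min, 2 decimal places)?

226.22 kJ/min

R = (0.43×1700 + 0.437×980 + 0.32×2500 + 0.42×1400) / (1 + 0.43×1.3 + 0.437×2.3 + 0.32×8.8 + 0.42×14) = 2547/11.26 = 226.2 kJ/min.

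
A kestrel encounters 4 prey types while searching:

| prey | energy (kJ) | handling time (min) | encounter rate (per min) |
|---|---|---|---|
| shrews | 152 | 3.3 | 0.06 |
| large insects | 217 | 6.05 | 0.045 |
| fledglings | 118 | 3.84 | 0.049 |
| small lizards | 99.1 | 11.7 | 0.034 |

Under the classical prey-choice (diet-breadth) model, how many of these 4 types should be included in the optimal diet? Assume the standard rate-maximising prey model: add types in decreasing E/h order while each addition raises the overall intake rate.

3

E/h in descending order: shrews 46.1, large insects 35.9, fledglings 30.7, small lizards 8.47 kJ/min. The optimal diet is the largest prefix of this list for which every included type satisfies E_i/h_i > R on the types above it.
Rate on top 1: 7.613. large insects: 35.9 > 7.613 → include.
Rate on top 2: 12.84. fledglings: 30.7 > 12.84 → include.
Rate on top 3: 14.87. small lizards: 8.47 < 14.87 → exclude; stop.
Optimal diet: shrews, large insects, fledglings — 3 of 4 types.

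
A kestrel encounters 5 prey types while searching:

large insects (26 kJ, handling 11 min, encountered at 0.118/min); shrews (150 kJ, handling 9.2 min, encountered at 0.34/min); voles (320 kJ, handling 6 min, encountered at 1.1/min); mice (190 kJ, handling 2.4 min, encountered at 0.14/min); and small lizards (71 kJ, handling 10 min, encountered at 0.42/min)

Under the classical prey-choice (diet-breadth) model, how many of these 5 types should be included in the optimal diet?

2

Rank by E/h (kJ/min): mice 79.2, voles 53.3, shrews 16.3, small lizards 7.1, large insects 2.36. Include each in turn until the next type's E/h falls below the running intake rate.
Rate on top 1: 19.91. voles: 53.3 > 19.91 → include.
Rate on top 2: 47.71. shrews: 16.3 < 47.71 → exclude; stop.
Optimal diet: mice, voles — 2 of 5 types.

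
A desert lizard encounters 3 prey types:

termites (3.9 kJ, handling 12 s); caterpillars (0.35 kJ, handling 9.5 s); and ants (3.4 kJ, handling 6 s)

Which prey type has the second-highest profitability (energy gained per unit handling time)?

In descending order of E/h:
ants: 3.4/6 = 0.567 kJ/s
termites: 3.9/12 = 0.325 kJ/s
caterpillars: 0.35/9.5 = 0.0368 kJ/s

termites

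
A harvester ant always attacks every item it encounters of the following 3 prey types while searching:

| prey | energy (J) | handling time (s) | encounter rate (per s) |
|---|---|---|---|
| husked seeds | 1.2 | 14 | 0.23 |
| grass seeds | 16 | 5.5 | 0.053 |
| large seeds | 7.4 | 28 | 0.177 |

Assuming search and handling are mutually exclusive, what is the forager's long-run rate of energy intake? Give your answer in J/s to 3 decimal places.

0.257 J/s

Energy encountered per unit search time: 0.23×1.2 + 0.053×16 + 0.177×7.4 = 2.434 J/s.
Handling time per unit search time: 0.23×14 + 0.053×5.5 + 0.177×28 = 8.467.
Rate = 2.434/(1 + 8.467) = 0.2571 J/s.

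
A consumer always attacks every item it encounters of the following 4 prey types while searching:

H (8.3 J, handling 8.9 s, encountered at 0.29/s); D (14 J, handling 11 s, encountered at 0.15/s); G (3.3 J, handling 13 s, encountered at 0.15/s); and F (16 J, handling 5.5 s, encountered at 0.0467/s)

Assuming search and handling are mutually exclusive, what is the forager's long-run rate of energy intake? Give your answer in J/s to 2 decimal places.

0.77 J/s

R = (0.29×8.3 + 0.15×14 + 0.15×3.3 + 0.0467×16) / (1 + 0.29×8.9 + 0.15×11 + 0.15×13 + 0.0467×5.5) = 5.749/7.438 = 0.773 J/s.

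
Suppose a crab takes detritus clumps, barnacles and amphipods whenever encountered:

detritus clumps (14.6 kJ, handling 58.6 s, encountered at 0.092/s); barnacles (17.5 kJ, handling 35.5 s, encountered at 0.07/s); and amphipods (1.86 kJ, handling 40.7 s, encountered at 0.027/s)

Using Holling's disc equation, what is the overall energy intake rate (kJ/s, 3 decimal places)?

R = Σλ_iE_i / (1 + Σλ_ih_i)
Numerator: 0.092×14.6 + 0.07×17.5 + 0.027×1.86 = 2.618
Denominator: 1 + 0.092×58.6 + 0.07×35.5 + 0.027×40.7 = 9.975
R = 2.618/9.975 = 0.2625 kJ/s

0.262 kJ/s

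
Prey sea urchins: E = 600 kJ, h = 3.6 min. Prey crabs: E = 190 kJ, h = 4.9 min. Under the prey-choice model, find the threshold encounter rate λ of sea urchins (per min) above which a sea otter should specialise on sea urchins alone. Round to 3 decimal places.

Drop crabs once their profitability E₂/h₂ falls below the rate achievable on sea urchins alone: E₂/h₂ = λE₁/(1 + λh₁).
Solve for λ: λE₁h₂ = E₂(1 + λh₁) → λ(E₁h₂ − E₂h₁) = E₂ → λ = E₂/(E₁h₂ − E₂h₁).
λ = 190/(600×4.9 − 190×3.6) = 190/2256 = 0.08422 per min.

0.084 per min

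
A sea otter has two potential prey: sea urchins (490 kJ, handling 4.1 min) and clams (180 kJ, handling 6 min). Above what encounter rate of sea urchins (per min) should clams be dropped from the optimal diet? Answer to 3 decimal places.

0.082 per min

The zero-one rule: include clams iff E₂/h₂ > λE₁/(1+λh₁). Equality gives the switch point.
λE₁h₂ = E₂ + λE₂h₁ ⇒ λ = E₂/(E₁h₂ − E₂h₁) = 180/(2940 − 738) = 0.08174 per min.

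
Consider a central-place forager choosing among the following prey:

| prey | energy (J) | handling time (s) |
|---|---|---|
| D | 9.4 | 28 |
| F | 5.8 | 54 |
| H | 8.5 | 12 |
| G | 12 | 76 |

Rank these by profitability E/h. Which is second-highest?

D

In descending order of E/h:
H: 8.5/12 = 0.708 J/s
D: 9.4/28 = 0.336 J/s
G: 12/76 = 0.158 J/s
F: 5.8/54 = 0.107 J/s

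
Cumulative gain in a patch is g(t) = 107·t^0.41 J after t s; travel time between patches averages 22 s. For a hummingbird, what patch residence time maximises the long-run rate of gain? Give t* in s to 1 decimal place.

15.3 s

Optimal t* satisfies g'(t*) = g(t*)/(T + t*).
g'(t) = 0.41·107·t^-0.59. Setting 0.41·107·t^-0.59 = 107·t^0.41/(22+t) gives 0.41(22+t) = t, so 0.59·t = 0.41×22.
t* = 0.41×22/0.59 = 15.29 s.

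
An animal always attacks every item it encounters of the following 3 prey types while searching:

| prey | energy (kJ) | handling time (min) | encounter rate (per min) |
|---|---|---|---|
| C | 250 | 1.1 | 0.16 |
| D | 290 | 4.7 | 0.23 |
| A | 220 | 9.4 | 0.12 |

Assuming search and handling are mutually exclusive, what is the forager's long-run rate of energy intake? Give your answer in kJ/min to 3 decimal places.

R = (0.16×250 + 0.23×290 + 0.12×220) / (1 + 0.16×1.1 + 0.23×4.7 + 0.12×9.4) = 133.1/3.385 = 39.32 kJ/min.

39.321 kJ/min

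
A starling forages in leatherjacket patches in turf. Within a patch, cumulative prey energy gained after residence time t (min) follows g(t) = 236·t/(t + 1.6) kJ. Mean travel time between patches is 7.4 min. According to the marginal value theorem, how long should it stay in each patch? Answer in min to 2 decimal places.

3.44 min

Optimal t* satisfies g'(t*) = g(t*)/(T + t*).
g'(t) = 236·1.6/(t + 1.6)². Setting 236·1.6/(t+1.6)² = 236t/[(t+1.6)(7.4+t)] gives 1.6(7.4+t) = t(t+1.6), so t² = 1.6×7.4 = 11.84.
t* = √11.84 = 3.441 min.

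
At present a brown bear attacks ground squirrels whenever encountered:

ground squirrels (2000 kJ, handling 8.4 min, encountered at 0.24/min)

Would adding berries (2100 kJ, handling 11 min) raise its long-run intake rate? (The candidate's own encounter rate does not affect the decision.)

Intake rate on the current diet: R = (0.24×2000) / (1 + 0.24×8.4) = 480/3.016 = 159.2 kJ/min.
berries: E/h = 2100/11 = 190.9 kJ/min.
Since 190.9 > R, including berries increases the long-run rate.

Yes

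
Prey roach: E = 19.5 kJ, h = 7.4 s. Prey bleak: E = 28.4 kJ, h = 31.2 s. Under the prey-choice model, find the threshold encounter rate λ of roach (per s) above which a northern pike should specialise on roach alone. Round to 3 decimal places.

0.071 per s

Drop bleak once their profitability E₂/h₂ falls below the rate achievable on roach alone: E₂/h₂ = λE₁/(1 + λh₁).
Solve for λ: λE₁h₂ = E₂(1 + λh₁) → λ(E₁h₂ − E₂h₁) = E₂ → λ = E₂/(E₁h₂ − E₂h₁).
λ = 28.4/(19.5×31.2 − 28.4×7.4) = 28.4/398.2 = 0.07131 per s.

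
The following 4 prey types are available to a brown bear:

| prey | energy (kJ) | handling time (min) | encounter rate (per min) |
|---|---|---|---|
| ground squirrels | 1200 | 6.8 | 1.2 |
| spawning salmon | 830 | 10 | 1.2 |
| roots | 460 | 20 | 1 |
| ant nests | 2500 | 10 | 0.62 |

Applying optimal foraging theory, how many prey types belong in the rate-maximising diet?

1

Rank by E/h (kJ/min): ant nests 250, ground squirrels 176, spawning salmon 83, roots 23. Include each in turn until the next type's E/h falls below the running intake rate.
Rate on top 1: 215.3. ground squirrels: 176 < 215.3 → exclude; stop.
Optimal diet: ant nests — 1 of 4 types.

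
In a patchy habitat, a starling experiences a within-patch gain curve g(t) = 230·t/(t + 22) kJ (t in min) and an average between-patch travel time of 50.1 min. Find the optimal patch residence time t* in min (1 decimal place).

By the marginal value theorem, leave when the instantaneous gain rate g'(t) equals the habitat-wide average g(t)/(T + t).
g'(t) = 230·22/(t + 22)². Setting 230·22/(t+22)² = 230t/[(t+22)(50.1+t)] gives 22(50.1+t) = t(t+22), so t² = 22×50.1 = 1102.
t* = √1102 = 33.2 min.

33.2 min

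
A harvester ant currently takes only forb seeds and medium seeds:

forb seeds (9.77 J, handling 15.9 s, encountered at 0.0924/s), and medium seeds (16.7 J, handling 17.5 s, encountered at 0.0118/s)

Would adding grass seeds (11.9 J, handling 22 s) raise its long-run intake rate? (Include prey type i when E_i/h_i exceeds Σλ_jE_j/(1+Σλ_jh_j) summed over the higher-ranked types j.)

Yes

On forb seeds and medium seeds alone, R = ΣλE/(1+Σλh) = 1.1/2.676 = 0.411 J/s.
Profitability of grass seeds: 11.9/22 = 0.5409 J/s.
Since 0.5409 > R, including grass seeds increases the long-run rate.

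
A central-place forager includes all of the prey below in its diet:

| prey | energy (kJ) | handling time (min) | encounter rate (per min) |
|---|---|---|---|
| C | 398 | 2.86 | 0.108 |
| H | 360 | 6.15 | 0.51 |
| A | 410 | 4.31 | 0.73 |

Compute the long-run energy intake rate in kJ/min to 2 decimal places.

R = Σλ_iE_i / (1 + Σλ_ih_i)
Numerator: 0.108×398 + 0.51×360 + 0.73×410 = 525.9
Denominator: 1 + 0.108×2.86 + 0.51×6.15 + 0.73×4.31 = 7.592
R = 525.9/7.592 = 69.27 kJ/min

69.27 kJ/min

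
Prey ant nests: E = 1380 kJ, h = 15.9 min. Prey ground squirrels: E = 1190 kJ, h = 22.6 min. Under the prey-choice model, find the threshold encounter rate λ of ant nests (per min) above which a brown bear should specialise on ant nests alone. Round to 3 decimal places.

The zero-one rule: include ground squirrels iff E₂/h₂ > λE₁/(1+λh₁). Equality gives the switch point.
λE₁h₂ = E₂ + λE₂h₁ ⇒ λ = E₂/(E₁h₂ − E₂h₁) = 1190/(3.119e+04 − 1.892e+04) = 0.09701 per min.

0.097 per min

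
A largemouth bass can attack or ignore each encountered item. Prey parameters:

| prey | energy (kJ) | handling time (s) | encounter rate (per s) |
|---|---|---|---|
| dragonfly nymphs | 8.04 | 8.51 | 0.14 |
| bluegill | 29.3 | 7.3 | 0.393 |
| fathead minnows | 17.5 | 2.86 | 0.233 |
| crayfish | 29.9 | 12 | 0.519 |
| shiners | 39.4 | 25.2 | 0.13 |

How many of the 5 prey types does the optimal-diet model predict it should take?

E/h in descending order: fathead minnows 6.12, bluegill 4.01, crayfish 2.49, shiners 1.56, dragonfly nymphs 0.945 kJ/s. The optimal diet is the largest prefix of this list for which every included type satisfies E_i/h_i > R on the types above it.
Rate on top 1: 2.447. bluegill: 4.01 > 2.447 → include.
Rate on top 2: 3.438. crayfish: 2.49 < 3.438 → exclude; stop.
Optimal diet: fathead minnows, bluegill — 2 of 5 types.

2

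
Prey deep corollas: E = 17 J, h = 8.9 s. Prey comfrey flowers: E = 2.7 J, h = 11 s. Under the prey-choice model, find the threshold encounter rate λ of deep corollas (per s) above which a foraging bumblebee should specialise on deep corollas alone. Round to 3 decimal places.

The zero-one rule: include comfrey flowers iff E₂/h₂ > λE₁/(1+λh₁). Equality gives the switch point.
λE₁h₂ = E₂ + λE₂h₁ ⇒ λ = E₂/(E₁h₂ − E₂h₁) = 2.7/(187 − 24.03) = 0.01657 per s.

0.017 per s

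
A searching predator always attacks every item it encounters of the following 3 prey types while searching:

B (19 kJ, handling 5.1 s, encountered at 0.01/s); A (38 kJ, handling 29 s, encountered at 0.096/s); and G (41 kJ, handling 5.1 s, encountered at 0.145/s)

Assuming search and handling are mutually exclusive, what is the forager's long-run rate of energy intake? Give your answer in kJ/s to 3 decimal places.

2.139 kJ/s

R = Σλ_iE_i / (1 + Σλ_ih_i)
Numerator: 0.01×19 + 0.096×38 + 0.145×41 = 9.783
Denominator: 1 + 0.01×5.1 + 0.096×29 + 0.145×5.1 = 4.575
R = 9.783/4.575 = 2.139 kJ/s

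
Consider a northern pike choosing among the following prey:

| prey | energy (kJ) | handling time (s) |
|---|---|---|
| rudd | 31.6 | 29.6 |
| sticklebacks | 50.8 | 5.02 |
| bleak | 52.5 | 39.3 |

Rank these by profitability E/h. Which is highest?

sticklebacks

In descending order of E/h:
sticklebacks: 50.8/5.02 = 10.1 kJ/s
bleak: 52.5/39.3 = 1.34 kJ/s
rudd: 31.6/29.6 = 1.07 kJ/s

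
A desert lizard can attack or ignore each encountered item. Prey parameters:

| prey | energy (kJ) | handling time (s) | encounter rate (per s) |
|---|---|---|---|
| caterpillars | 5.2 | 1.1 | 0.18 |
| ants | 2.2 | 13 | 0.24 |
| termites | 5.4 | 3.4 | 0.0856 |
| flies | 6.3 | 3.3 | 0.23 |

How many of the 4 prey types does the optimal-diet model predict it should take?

3

Rank by E/h (kJ/s): caterpillars 4.73, flies 1.91, termites 1.59, ants 0.169. Include each in turn until the next type's E/h falls below the running intake rate.
Rate on top 1: 0.7813. flies: 1.91 > 0.7813 → include.
Rate on top 2: 1.219. termites: 1.59 > 1.219 → include.
Rate on top 3: 1.267. ants: 0.169 < 1.267 → exclude; stop.
Optimal diet: caterpillars, flies, termites — 3 of 4 types.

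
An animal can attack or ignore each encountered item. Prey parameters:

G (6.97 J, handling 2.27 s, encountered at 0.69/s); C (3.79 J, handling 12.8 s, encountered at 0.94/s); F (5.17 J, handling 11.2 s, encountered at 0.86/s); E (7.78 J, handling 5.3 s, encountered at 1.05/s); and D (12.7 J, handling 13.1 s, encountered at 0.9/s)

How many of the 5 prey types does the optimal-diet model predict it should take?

1

E/h in descending order: G 3.07, E 1.47, D 0.969, F 0.462, C 0.296 J/s. The optimal diet is the largest prefix of this list for which every included type satisfies E_i/h_i > R on the types above it.
Rate on top 1: 1.874. E: 1.47 < 1.874 → exclude; stop.
Optimal diet: G — 1 of 5 types.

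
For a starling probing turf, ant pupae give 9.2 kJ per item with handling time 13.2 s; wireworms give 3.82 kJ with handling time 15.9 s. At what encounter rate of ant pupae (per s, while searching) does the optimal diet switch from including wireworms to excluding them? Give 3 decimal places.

0.040 per s

Drop wireworms once their profitability E₂/h₂ falls below the rate achievable on ant pupae alone: E₂/h₂ = λE₁/(1 + λh₁).
Solve for λ: λE₁h₂ = E₂(1 + λh₁) → λ(E₁h₂ − E₂h₁) = E₂ → λ = E₂/(E₁h₂ − E₂h₁).
λ = 3.82/(9.2×15.9 − 3.82×13.2) = 3.82/95.86 = 0.03985 per s.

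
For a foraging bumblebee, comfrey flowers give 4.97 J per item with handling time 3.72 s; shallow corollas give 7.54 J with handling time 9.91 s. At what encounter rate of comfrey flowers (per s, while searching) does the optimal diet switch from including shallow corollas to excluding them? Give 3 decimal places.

0.356 per s

The zero-one rule: include shallow corollas iff E₂/h₂ > λE₁/(1+λh₁). Equality gives the switch point.
λE₁h₂ = E₂ + λE₂h₁ ⇒ λ = E₂/(E₁h₂ − E₂h₁) = 7.54/(49.25 − 28.05) = 0.3556 per s.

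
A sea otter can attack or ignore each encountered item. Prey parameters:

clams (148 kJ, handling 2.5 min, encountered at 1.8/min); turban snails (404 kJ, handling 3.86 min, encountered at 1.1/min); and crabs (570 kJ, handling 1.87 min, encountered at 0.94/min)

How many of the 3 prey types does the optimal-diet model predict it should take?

Rank by E/h (kJ/min): crabs 305, turban snails 105, clams 59.2. Include each in turn until the next type's E/h falls below the running intake rate.
Rate on top 1: 194.3. turban snails: 105 < 194.3 → exclude; stop.
Optimal diet: crabs — 1 of 3 types.

1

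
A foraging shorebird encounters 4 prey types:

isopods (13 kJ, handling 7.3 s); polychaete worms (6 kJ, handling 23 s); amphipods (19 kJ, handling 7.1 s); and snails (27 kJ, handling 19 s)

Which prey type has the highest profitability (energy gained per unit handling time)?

In descending order of E/h:
amphipods: 19/7.1 = 2.68 kJ/s
isopods: 13/7.3 = 1.78 kJ/s
snails: 27/19 = 1.42 kJ/s
polychaete worms: 6/23 = 0.261 kJ/s

amphipods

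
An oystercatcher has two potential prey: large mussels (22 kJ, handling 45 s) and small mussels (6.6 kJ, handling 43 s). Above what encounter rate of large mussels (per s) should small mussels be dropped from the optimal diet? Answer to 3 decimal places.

0.010 per s

Drop small mussels once their profitability E₂/h₂ falls below the rate achievable on large mussels alone: E₂/h₂ = λE₁/(1 + λh₁).
Solve for λ: λE₁h₂ = E₂(1 + λh₁) → λ(E₁h₂ − E₂h₁) = E₂ → λ = E₂/(E₁h₂ − E₂h₁).
λ = 6.6/(22×43 − 6.6×45) = 6.6/649 = 0.01017 per s.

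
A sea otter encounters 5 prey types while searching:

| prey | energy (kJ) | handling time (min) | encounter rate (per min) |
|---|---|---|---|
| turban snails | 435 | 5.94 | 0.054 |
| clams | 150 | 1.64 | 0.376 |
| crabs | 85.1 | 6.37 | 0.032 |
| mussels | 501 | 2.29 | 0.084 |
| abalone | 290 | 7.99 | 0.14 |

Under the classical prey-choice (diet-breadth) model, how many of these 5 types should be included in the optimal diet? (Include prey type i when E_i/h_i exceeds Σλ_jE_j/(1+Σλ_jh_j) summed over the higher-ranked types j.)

Rank by E/h (kJ/min): mussels 219, clams 91.5, turban snails 73.2, abalone 36.3, crabs 13.4. Include each in turn until the next type's E/h falls below the running intake rate.
Rate on top 1: 35.29. clams: 91.5 > 35.29 → include.
Rate on top 2: 54.44. turban snails: 73.2 > 54.44 → include.
Rate on top 3: 57.27. abalone: 36.3 < 57.27 → exclude; stop.
Optimal diet: mussels, clams, turban snails — 3 of 5 types.

3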